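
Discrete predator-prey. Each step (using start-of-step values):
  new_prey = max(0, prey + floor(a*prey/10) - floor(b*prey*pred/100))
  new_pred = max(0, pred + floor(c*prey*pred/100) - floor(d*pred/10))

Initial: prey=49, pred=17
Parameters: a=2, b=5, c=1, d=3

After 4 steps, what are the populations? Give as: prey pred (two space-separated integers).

Answer: 1 9

Derivation:
Step 1: prey: 49+9-41=17; pred: 17+8-5=20
Step 2: prey: 17+3-17=3; pred: 20+3-6=17
Step 3: prey: 3+0-2=1; pred: 17+0-5=12
Step 4: prey: 1+0-0=1; pred: 12+0-3=9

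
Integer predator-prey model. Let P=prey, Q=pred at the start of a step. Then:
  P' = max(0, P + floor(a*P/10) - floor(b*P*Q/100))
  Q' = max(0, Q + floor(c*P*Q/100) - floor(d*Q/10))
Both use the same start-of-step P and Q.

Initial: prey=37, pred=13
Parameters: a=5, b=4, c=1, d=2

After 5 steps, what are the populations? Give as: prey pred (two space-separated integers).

Step 1: prey: 37+18-19=36; pred: 13+4-2=15
Step 2: prey: 36+18-21=33; pred: 15+5-3=17
Step 3: prey: 33+16-22=27; pred: 17+5-3=19
Step 4: prey: 27+13-20=20; pred: 19+5-3=21
Step 5: prey: 20+10-16=14; pred: 21+4-4=21

Answer: 14 21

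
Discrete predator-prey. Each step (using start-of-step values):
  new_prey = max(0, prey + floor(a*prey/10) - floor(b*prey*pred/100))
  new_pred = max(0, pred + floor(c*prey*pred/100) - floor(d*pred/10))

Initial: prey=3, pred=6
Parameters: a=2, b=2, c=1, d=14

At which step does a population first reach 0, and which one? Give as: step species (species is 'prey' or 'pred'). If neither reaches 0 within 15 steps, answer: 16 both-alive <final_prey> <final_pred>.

Answer: 1 pred

Derivation:
Step 1: prey: 3+0-0=3; pred: 6+0-8=0
First extinction: pred at step 1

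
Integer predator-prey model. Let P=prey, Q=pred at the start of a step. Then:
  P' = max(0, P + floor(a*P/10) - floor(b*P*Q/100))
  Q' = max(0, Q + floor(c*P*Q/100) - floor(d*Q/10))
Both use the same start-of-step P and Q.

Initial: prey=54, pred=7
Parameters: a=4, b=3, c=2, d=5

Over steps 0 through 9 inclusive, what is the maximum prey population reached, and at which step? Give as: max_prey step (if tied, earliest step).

Answer: 68 2

Derivation:
Step 1: prey: 54+21-11=64; pred: 7+7-3=11
Step 2: prey: 64+25-21=68; pred: 11+14-5=20
Step 3: prey: 68+27-40=55; pred: 20+27-10=37
Step 4: prey: 55+22-61=16; pred: 37+40-18=59
Step 5: prey: 16+6-28=0; pred: 59+18-29=48
Step 6: prey: 0+0-0=0; pred: 48+0-24=24
Step 7: prey: 0+0-0=0; pred: 24+0-12=12
Step 8: prey: 0+0-0=0; pred: 12+0-6=6
Step 9: prey: 0+0-0=0; pred: 6+0-3=3
Max prey = 68 at step 2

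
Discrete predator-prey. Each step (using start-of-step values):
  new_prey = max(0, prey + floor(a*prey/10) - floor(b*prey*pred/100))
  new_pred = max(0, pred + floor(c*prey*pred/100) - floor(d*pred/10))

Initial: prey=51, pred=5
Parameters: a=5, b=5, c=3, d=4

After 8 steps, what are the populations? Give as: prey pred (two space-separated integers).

Answer: 0 9

Derivation:
Step 1: prey: 51+25-12=64; pred: 5+7-2=10
Step 2: prey: 64+32-32=64; pred: 10+19-4=25
Step 3: prey: 64+32-80=16; pred: 25+48-10=63
Step 4: prey: 16+8-50=0; pred: 63+30-25=68
Step 5: prey: 0+0-0=0; pred: 68+0-27=41
Step 6: prey: 0+0-0=0; pred: 41+0-16=25
Step 7: prey: 0+0-0=0; pred: 25+0-10=15
Step 8: prey: 0+0-0=0; pred: 15+0-6=9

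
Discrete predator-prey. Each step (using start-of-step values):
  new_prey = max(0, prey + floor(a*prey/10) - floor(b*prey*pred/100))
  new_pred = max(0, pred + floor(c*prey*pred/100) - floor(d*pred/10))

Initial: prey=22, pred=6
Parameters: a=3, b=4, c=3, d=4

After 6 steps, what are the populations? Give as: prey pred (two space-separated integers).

Answer: 8 15

Derivation:
Step 1: prey: 22+6-5=23; pred: 6+3-2=7
Step 2: prey: 23+6-6=23; pred: 7+4-2=9
Step 3: prey: 23+6-8=21; pred: 9+6-3=12
Step 4: prey: 21+6-10=17; pred: 12+7-4=15
Step 5: prey: 17+5-10=12; pred: 15+7-6=16
Step 6: prey: 12+3-7=8; pred: 16+5-6=15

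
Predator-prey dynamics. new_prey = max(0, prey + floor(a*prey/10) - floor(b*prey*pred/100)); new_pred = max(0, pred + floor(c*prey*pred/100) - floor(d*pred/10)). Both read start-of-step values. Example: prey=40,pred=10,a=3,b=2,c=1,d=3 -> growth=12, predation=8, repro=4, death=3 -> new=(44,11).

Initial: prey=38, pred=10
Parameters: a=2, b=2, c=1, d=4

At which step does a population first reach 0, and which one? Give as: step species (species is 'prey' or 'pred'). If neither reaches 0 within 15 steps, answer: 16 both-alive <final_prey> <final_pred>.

Step 1: prey: 38+7-7=38; pred: 10+3-4=9
Step 2: prey: 38+7-6=39; pred: 9+3-3=9
Step 3: prey: 39+7-7=39; pred: 9+3-3=9
Steps 4-15: state stable at prey=39, pred=9 (no change)
No extinction within 15 steps

Answer: 16 both-alive 39 9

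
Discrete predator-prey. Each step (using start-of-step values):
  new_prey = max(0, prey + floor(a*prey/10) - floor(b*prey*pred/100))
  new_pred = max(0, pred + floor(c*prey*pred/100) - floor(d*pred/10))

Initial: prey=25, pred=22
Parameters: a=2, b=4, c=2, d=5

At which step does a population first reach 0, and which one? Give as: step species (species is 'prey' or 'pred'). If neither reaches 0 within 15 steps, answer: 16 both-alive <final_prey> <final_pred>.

Step 1: prey: 25+5-22=8; pred: 22+11-11=22
Step 2: prey: 8+1-7=2; pred: 22+3-11=14
Step 3: prey: 2+0-1=1; pred: 14+0-7=7
Step 4: prey: 1+0-0=1; pred: 7+0-3=4
Step 5: prey: 1+0-0=1; pred: 4+0-2=2
Step 6: prey: 1+0-0=1; pred: 2+0-1=1
Step 7: prey: 1+0-0=1; pred: 1+0-0=1
Steps 8-15: state stable at prey=1, pred=1 (no change)
No extinction within 15 steps

Answer: 16 both-alive 1 1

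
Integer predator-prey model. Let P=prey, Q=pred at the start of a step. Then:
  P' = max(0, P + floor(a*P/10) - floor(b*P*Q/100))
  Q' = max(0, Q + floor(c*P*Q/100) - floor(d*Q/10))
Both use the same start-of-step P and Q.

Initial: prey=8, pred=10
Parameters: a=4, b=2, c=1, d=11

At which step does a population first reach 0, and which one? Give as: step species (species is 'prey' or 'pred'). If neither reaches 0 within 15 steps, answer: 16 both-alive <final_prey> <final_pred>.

Step 1: prey: 8+3-1=10; pred: 10+0-11=0
First extinction: pred at step 1

Answer: 1 pred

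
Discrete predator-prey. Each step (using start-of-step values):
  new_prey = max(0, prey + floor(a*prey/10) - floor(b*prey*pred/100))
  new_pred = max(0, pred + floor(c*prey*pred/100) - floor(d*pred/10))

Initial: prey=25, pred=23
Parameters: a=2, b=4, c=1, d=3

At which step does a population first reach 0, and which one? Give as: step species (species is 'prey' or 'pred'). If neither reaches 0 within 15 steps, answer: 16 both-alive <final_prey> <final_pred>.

Step 1: prey: 25+5-23=7; pred: 23+5-6=22
Step 2: prey: 7+1-6=2; pred: 22+1-6=17
Step 3: prey: 2+0-1=1; pred: 17+0-5=12
Step 4: prey: 1+0-0=1; pred: 12+0-3=9
Step 5: prey: 1+0-0=1; pred: 9+0-2=7
Step 6: prey: 1+0-0=1; pred: 7+0-2=5
Step 7: prey: 1+0-0=1; pred: 5+0-1=4
Step 8: prey: 1+0-0=1; pred: 4+0-1=3
Step 9: prey: 1+0-0=1; pred: 3+0-0=3
Steps 10-15: state stable at prey=1, pred=3 (no change)
No extinction within 15 steps

Answer: 16 both-alive 1 3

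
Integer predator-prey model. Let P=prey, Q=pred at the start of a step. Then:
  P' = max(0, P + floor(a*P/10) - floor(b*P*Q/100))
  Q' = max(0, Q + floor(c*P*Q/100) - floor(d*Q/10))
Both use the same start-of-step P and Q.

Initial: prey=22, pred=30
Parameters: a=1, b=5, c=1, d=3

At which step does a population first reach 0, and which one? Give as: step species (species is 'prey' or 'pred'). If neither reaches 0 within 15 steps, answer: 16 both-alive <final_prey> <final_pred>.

Answer: 1 prey

Derivation:
Step 1: prey: 22+2-33=0; pred: 30+6-9=27
First extinction: prey at step 1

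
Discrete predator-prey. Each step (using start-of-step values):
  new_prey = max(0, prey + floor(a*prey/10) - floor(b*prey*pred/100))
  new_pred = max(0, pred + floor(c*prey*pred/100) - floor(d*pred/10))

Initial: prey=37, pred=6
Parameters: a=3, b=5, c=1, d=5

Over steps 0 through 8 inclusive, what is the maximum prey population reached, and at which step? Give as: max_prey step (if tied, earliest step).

Answer: 85 8

Derivation:
Step 1: prey: 37+11-11=37; pred: 6+2-3=5
Step 2: prey: 37+11-9=39; pred: 5+1-2=4
Step 3: prey: 39+11-7=43; pred: 4+1-2=3
Step 4: prey: 43+12-6=49; pred: 3+1-1=3
Step 5: prey: 49+14-7=56; pred: 3+1-1=3
Step 6: prey: 56+16-8=64; pred: 3+1-1=3
Step 7: prey: 64+19-9=74; pred: 3+1-1=3
Step 8: prey: 74+22-11=85; pred: 3+2-1=4
Max prey = 85 at step 8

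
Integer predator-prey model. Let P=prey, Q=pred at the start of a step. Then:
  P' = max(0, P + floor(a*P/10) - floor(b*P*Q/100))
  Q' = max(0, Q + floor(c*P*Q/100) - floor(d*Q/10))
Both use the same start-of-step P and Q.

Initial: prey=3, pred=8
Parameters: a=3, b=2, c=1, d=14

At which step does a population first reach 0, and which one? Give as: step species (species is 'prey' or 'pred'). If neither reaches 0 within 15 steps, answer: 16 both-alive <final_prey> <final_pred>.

Step 1: prey: 3+0-0=3; pred: 8+0-11=0
First extinction: pred at step 1

Answer: 1 pred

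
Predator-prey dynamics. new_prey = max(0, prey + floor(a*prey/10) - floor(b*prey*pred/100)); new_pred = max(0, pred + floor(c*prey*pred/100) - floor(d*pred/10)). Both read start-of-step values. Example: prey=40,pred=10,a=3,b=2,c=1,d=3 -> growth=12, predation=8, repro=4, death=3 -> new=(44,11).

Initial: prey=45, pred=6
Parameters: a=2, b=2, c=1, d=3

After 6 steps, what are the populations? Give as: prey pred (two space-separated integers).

Step 1: prey: 45+9-5=49; pred: 6+2-1=7
Step 2: prey: 49+9-6=52; pred: 7+3-2=8
Step 3: prey: 52+10-8=54; pred: 8+4-2=10
Step 4: prey: 54+10-10=54; pred: 10+5-3=12
Step 5: prey: 54+10-12=52; pred: 12+6-3=15
Step 6: prey: 52+10-15=47; pred: 15+7-4=18

Answer: 47 18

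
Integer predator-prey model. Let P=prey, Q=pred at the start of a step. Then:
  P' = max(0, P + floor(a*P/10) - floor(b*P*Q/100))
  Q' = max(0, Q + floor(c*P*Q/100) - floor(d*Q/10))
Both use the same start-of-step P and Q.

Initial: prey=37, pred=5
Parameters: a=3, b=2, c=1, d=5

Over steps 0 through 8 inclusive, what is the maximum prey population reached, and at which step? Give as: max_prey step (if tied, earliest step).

Answer: 146 8

Derivation:
Step 1: prey: 37+11-3=45; pred: 5+1-2=4
Step 2: prey: 45+13-3=55; pred: 4+1-2=3
Step 3: prey: 55+16-3=68; pred: 3+1-1=3
Step 4: prey: 68+20-4=84; pred: 3+2-1=4
Step 5: prey: 84+25-6=103; pred: 4+3-2=5
Step 6: prey: 103+30-10=123; pred: 5+5-2=8
Step 7: prey: 123+36-19=140; pred: 8+9-4=13
Step 8: prey: 140+42-36=146; pred: 13+18-6=25
Max prey = 146 at step 8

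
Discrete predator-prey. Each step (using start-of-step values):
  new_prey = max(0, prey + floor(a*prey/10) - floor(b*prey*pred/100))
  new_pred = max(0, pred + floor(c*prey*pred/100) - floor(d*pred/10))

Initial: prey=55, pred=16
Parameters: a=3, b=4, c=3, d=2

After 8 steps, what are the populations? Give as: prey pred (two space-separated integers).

Step 1: prey: 55+16-35=36; pred: 16+26-3=39
Step 2: prey: 36+10-56=0; pred: 39+42-7=74
Step 3: prey: 0+0-0=0; pred: 74+0-14=60
Step 4: prey: 0+0-0=0; pred: 60+0-12=48
Step 5: prey: 0+0-0=0; pred: 48+0-9=39
Step 6: prey: 0+0-0=0; pred: 39+0-7=32
Step 7: prey: 0+0-0=0; pred: 32+0-6=26
Step 8: prey: 0+0-0=0; pred: 26+0-5=21

Answer: 0 21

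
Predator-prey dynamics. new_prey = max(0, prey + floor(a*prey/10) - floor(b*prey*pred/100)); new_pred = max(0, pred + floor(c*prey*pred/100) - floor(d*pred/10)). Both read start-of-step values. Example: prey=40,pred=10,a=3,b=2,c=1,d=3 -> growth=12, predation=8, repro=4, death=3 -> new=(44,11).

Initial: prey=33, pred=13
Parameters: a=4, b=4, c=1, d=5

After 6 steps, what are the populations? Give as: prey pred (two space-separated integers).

Step 1: prey: 33+13-17=29; pred: 13+4-6=11
Step 2: prey: 29+11-12=28; pred: 11+3-5=9
Step 3: prey: 28+11-10=29; pred: 9+2-4=7
Step 4: prey: 29+11-8=32; pred: 7+2-3=6
Step 5: prey: 32+12-7=37; pred: 6+1-3=4
Step 6: prey: 37+14-5=46; pred: 4+1-2=3

Answer: 46 3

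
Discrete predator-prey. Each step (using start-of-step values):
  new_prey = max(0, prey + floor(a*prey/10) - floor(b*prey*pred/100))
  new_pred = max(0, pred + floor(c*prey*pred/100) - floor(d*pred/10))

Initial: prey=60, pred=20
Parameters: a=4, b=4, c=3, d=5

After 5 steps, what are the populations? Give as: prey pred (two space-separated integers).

Step 1: prey: 60+24-48=36; pred: 20+36-10=46
Step 2: prey: 36+14-66=0; pred: 46+49-23=72
Step 3: prey: 0+0-0=0; pred: 72+0-36=36
Step 4: prey: 0+0-0=0; pred: 36+0-18=18
Step 5: prey: 0+0-0=0; pred: 18+0-9=9

Answer: 0 9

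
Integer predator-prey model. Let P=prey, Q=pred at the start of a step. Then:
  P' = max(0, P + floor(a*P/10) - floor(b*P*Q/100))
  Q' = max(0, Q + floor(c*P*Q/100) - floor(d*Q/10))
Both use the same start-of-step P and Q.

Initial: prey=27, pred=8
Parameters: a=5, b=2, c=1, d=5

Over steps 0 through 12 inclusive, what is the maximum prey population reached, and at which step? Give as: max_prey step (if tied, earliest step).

Step 1: prey: 27+13-4=36; pred: 8+2-4=6
Step 2: prey: 36+18-4=50; pred: 6+2-3=5
Step 3: prey: 50+25-5=70; pred: 5+2-2=5
Step 4: prey: 70+35-7=98; pred: 5+3-2=6
Step 5: prey: 98+49-11=136; pred: 6+5-3=8
Step 6: prey: 136+68-21=183; pred: 8+10-4=14
Step 7: prey: 183+91-51=223; pred: 14+25-7=32
Step 8: prey: 223+111-142=192; pred: 32+71-16=87
Step 9: prey: 192+96-334=0; pred: 87+167-43=211
Step 10: prey: 0+0-0=0; pred: 211+0-105=106
Step 11: prey: 0+0-0=0; pred: 106+0-53=53
Step 12: prey: 0+0-0=0; pred: 53+0-26=27
Max prey = 223 at step 7

Answer: 223 7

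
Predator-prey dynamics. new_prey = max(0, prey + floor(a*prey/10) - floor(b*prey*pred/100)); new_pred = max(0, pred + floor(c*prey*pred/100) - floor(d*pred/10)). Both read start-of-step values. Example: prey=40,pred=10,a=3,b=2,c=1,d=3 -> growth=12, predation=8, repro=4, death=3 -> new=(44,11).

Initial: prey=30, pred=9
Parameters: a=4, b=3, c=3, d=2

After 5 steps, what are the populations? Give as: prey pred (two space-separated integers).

Step 1: prey: 30+12-8=34; pred: 9+8-1=16
Step 2: prey: 34+13-16=31; pred: 16+16-3=29
Step 3: prey: 31+12-26=17; pred: 29+26-5=50
Step 4: prey: 17+6-25=0; pred: 50+25-10=65
Step 5: prey: 0+0-0=0; pred: 65+0-13=52

Answer: 0 52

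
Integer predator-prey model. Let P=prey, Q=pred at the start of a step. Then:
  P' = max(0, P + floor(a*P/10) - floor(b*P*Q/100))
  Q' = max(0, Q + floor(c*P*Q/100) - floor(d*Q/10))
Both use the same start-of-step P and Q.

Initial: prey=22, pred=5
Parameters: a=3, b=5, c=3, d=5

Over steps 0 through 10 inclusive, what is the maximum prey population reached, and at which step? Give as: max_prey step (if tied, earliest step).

Step 1: prey: 22+6-5=23; pred: 5+3-2=6
Step 2: prey: 23+6-6=23; pred: 6+4-3=7
Step 3: prey: 23+6-8=21; pred: 7+4-3=8
Step 4: prey: 21+6-8=19; pred: 8+5-4=9
Step 5: prey: 19+5-8=16; pred: 9+5-4=10
Step 6: prey: 16+4-8=12; pred: 10+4-5=9
Step 7: prey: 12+3-5=10; pred: 9+3-4=8
Step 8: prey: 10+3-4=9; pred: 8+2-4=6
Step 9: prey: 9+2-2=9; pred: 6+1-3=4
Step 10: prey: 9+2-1=10; pred: 4+1-2=3
Max prey = 23 at step 1

Answer: 23 1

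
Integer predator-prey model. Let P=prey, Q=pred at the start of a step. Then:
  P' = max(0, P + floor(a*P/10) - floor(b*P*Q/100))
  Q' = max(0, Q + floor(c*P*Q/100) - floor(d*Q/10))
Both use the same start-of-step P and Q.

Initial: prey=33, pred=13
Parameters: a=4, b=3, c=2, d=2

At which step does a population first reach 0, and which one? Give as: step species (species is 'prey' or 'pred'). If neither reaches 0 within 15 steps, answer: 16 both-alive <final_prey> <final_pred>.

Step 1: prey: 33+13-12=34; pred: 13+8-2=19
Step 2: prey: 34+13-19=28; pred: 19+12-3=28
Step 3: prey: 28+11-23=16; pred: 28+15-5=38
Step 4: prey: 16+6-18=4; pred: 38+12-7=43
Step 5: prey: 4+1-5=0; pred: 43+3-8=38
First extinction: prey at step 5

Answer: 5 prey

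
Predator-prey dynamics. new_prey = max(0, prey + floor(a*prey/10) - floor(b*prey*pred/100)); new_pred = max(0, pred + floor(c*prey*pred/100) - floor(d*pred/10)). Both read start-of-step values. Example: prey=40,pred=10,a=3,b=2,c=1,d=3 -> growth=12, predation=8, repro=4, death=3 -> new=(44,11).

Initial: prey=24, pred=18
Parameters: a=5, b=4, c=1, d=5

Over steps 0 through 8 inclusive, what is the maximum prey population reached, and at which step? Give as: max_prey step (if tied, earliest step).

Answer: 101 8

Derivation:
Step 1: prey: 24+12-17=19; pred: 18+4-9=13
Step 2: prey: 19+9-9=19; pred: 13+2-6=9
Step 3: prey: 19+9-6=22; pred: 9+1-4=6
Step 4: prey: 22+11-5=28; pred: 6+1-3=4
Step 5: prey: 28+14-4=38; pred: 4+1-2=3
Step 6: prey: 38+19-4=53; pred: 3+1-1=3
Step 7: prey: 53+26-6=73; pred: 3+1-1=3
Step 8: prey: 73+36-8=101; pred: 3+2-1=4
Max prey = 101 at step 8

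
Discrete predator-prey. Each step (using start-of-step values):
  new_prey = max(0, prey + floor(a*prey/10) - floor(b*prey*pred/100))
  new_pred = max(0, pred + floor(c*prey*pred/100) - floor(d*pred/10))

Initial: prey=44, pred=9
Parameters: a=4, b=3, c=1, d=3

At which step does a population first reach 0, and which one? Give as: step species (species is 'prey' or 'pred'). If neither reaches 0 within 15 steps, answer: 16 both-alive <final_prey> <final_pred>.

Step 1: prey: 44+17-11=50; pred: 9+3-2=10
Step 2: prey: 50+20-15=55; pred: 10+5-3=12
Step 3: prey: 55+22-19=58; pred: 12+6-3=15
Step 4: prey: 58+23-26=55; pred: 15+8-4=19
Step 5: prey: 55+22-31=46; pred: 19+10-5=24
Step 6: prey: 46+18-33=31; pred: 24+11-7=28
Step 7: prey: 31+12-26=17; pred: 28+8-8=28
Step 8: prey: 17+6-14=9; pred: 28+4-8=24
Step 9: prey: 9+3-6=6; pred: 24+2-7=19
Step 10: prey: 6+2-3=5; pred: 19+1-5=15
Step 11: prey: 5+2-2=5; pred: 15+0-4=11
Step 12: prey: 5+2-1=6; pred: 11+0-3=8
Step 13: prey: 6+2-1=7; pred: 8+0-2=6
Step 14: prey: 7+2-1=8; pred: 6+0-1=5
Step 15: prey: 8+3-1=10; pred: 5+0-1=4
No extinction within 15 steps

Answer: 16 both-alive 10 4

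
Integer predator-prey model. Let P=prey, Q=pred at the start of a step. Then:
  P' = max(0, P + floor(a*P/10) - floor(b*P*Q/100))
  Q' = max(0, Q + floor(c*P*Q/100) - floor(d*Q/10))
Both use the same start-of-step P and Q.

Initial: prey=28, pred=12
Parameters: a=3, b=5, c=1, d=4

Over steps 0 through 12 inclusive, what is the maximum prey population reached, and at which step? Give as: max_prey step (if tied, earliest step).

Step 1: prey: 28+8-16=20; pred: 12+3-4=11
Step 2: prey: 20+6-11=15; pred: 11+2-4=9
Step 3: prey: 15+4-6=13; pred: 9+1-3=7
Step 4: prey: 13+3-4=12; pred: 7+0-2=5
Step 5: prey: 12+3-3=12; pred: 5+0-2=3
Step 6: prey: 12+3-1=14; pred: 3+0-1=2
Step 7: prey: 14+4-1=17; pred: 2+0-0=2
Step 8: prey: 17+5-1=21; pred: 2+0-0=2
Step 9: prey: 21+6-2=25; pred: 2+0-0=2
Step 10: prey: 25+7-2=30; pred: 2+0-0=2
Step 11: prey: 30+9-3=36; pred: 2+0-0=2
Step 12: prey: 36+10-3=43; pred: 2+0-0=2
Max prey = 43 at step 12

Answer: 43 12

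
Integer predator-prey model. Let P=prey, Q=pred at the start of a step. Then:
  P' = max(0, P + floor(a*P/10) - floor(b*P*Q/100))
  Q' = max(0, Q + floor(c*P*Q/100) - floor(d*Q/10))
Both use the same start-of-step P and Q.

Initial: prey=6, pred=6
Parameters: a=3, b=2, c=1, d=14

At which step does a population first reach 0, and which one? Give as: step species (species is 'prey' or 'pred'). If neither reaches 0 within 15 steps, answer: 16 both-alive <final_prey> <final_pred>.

Answer: 1 pred

Derivation:
Step 1: prey: 6+1-0=7; pred: 6+0-8=0
First extinction: pred at step 1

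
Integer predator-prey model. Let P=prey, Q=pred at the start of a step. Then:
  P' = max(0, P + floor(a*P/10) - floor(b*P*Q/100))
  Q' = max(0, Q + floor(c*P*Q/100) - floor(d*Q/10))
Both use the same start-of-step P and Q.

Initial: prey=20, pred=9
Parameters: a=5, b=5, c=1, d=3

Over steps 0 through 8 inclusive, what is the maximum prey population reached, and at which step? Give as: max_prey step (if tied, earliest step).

Step 1: prey: 20+10-9=21; pred: 9+1-2=8
Step 2: prey: 21+10-8=23; pred: 8+1-2=7
Step 3: prey: 23+11-8=26; pred: 7+1-2=6
Step 4: prey: 26+13-7=32; pred: 6+1-1=6
Step 5: prey: 32+16-9=39; pred: 6+1-1=6
Step 6: prey: 39+19-11=47; pred: 6+2-1=7
Step 7: prey: 47+23-16=54; pred: 7+3-2=8
Step 8: prey: 54+27-21=60; pred: 8+4-2=10
Max prey = 60 at step 8

Answer: 60 8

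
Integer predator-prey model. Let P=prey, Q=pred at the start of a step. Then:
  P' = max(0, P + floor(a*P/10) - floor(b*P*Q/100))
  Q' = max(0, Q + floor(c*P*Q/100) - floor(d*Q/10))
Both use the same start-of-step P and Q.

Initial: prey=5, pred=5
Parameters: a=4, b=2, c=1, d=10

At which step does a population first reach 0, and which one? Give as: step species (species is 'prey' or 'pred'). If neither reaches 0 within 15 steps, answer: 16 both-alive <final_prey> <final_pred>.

Answer: 1 pred

Derivation:
Step 1: prey: 5+2-0=7; pred: 5+0-5=0
First extinction: pred at step 1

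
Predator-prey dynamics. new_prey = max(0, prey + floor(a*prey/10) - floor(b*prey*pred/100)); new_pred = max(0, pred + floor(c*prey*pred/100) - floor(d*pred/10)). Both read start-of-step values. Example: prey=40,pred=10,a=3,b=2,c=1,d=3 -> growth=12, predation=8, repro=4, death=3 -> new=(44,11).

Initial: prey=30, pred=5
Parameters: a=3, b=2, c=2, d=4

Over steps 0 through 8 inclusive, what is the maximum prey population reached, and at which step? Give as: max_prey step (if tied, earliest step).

Answer: 52 4

Derivation:
Step 1: prey: 30+9-3=36; pred: 5+3-2=6
Step 2: prey: 36+10-4=42; pred: 6+4-2=8
Step 3: prey: 42+12-6=48; pred: 8+6-3=11
Step 4: prey: 48+14-10=52; pred: 11+10-4=17
Step 5: prey: 52+15-17=50; pred: 17+17-6=28
Step 6: prey: 50+15-28=37; pred: 28+28-11=45
Step 7: prey: 37+11-33=15; pred: 45+33-18=60
Step 8: prey: 15+4-18=1; pred: 60+18-24=54
Max prey = 52 at step 4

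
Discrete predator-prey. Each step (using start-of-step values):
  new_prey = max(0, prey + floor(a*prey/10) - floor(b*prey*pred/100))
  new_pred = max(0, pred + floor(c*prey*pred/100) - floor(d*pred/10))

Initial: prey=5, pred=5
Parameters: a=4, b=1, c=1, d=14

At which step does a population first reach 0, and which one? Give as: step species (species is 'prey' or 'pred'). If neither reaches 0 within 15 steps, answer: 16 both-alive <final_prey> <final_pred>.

Answer: 1 pred

Derivation:
Step 1: prey: 5+2-0=7; pred: 5+0-7=0
First extinction: pred at step 1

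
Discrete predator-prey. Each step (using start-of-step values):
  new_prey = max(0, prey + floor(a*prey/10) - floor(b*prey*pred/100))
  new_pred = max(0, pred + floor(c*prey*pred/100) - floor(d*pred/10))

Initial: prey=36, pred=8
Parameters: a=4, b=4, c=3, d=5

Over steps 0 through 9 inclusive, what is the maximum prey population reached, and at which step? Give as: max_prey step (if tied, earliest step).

Step 1: prey: 36+14-11=39; pred: 8+8-4=12
Step 2: prey: 39+15-18=36; pred: 12+14-6=20
Step 3: prey: 36+14-28=22; pred: 20+21-10=31
Step 4: prey: 22+8-27=3; pred: 31+20-15=36
Step 5: prey: 3+1-4=0; pred: 36+3-18=21
Step 6: prey: 0+0-0=0; pred: 21+0-10=11
Step 7: prey: 0+0-0=0; pred: 11+0-5=6
Step 8: prey: 0+0-0=0; pred: 6+0-3=3
Step 9: prey: 0+0-0=0; pred: 3+0-1=2
Max prey = 39 at step 1

Answer: 39 1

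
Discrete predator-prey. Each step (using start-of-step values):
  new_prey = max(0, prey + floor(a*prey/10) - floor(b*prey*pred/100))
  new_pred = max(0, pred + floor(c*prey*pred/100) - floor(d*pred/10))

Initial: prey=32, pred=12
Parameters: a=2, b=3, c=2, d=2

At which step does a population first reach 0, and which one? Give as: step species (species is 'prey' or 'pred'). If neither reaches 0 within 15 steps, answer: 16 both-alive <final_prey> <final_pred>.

Answer: 16 both-alive 1 4

Derivation:
Step 1: prey: 32+6-11=27; pred: 12+7-2=17
Step 2: prey: 27+5-13=19; pred: 17+9-3=23
Step 3: prey: 19+3-13=9; pred: 23+8-4=27
Step 4: prey: 9+1-7=3; pred: 27+4-5=26
Step 5: prey: 3+0-2=1; pred: 26+1-5=22
Step 6: prey: 1+0-0=1; pred: 22+0-4=18
Step 7: prey: 1+0-0=1; pred: 18+0-3=15
Step 8: prey: 1+0-0=1; pred: 15+0-3=12
Step 9: prey: 1+0-0=1; pred: 12+0-2=10
Step 10: prey: 1+0-0=1; pred: 10+0-2=8
Step 11: prey: 1+0-0=1; pred: 8+0-1=7
Step 12: prey: 1+0-0=1; pred: 7+0-1=6
Step 13: prey: 1+0-0=1; pred: 6+0-1=5
Step 14: prey: 1+0-0=1; pred: 5+0-1=4
Step 15: prey: 1+0-0=1; pred: 4+0-0=4
No extinction within 15 steps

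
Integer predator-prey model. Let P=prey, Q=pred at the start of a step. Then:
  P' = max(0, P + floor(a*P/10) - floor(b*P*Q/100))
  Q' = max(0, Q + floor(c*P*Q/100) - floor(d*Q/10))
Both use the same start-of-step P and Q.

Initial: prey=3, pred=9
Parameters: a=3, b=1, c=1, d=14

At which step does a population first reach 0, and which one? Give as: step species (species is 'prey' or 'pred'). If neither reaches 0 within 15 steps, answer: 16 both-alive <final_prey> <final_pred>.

Step 1: prey: 3+0-0=3; pred: 9+0-12=0
First extinction: pred at step 1

Answer: 1 pred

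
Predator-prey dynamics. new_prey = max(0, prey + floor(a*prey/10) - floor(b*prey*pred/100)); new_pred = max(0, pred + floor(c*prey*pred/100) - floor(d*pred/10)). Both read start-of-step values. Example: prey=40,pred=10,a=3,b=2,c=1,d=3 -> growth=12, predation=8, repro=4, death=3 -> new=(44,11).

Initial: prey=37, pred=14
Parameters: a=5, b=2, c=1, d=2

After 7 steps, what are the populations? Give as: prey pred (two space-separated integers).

Answer: 6 61

Derivation:
Step 1: prey: 37+18-10=45; pred: 14+5-2=17
Step 2: prey: 45+22-15=52; pred: 17+7-3=21
Step 3: prey: 52+26-21=57; pred: 21+10-4=27
Step 4: prey: 57+28-30=55; pred: 27+15-5=37
Step 5: prey: 55+27-40=42; pred: 37+20-7=50
Step 6: prey: 42+21-42=21; pred: 50+21-10=61
Step 7: prey: 21+10-25=6; pred: 61+12-12=61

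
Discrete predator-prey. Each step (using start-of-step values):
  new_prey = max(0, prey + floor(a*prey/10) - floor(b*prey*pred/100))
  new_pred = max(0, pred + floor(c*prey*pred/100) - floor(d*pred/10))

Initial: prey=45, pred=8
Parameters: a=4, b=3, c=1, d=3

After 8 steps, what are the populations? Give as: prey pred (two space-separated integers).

Answer: 7 28

Derivation:
Step 1: prey: 45+18-10=53; pred: 8+3-2=9
Step 2: prey: 53+21-14=60; pred: 9+4-2=11
Step 3: prey: 60+24-19=65; pred: 11+6-3=14
Step 4: prey: 65+26-27=64; pred: 14+9-4=19
Step 5: prey: 64+25-36=53; pred: 19+12-5=26
Step 6: prey: 53+21-41=33; pred: 26+13-7=32
Step 7: prey: 33+13-31=15; pred: 32+10-9=33
Step 8: prey: 15+6-14=7; pred: 33+4-9=28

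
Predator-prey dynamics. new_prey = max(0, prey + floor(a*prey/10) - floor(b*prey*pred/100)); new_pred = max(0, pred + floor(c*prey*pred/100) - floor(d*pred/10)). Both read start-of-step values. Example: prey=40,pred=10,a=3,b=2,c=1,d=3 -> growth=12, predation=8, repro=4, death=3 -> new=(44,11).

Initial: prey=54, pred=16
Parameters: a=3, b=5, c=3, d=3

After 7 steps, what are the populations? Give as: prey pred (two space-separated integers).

Step 1: prey: 54+16-43=27; pred: 16+25-4=37
Step 2: prey: 27+8-49=0; pred: 37+29-11=55
Step 3: prey: 0+0-0=0; pred: 55+0-16=39
Step 4: prey: 0+0-0=0; pred: 39+0-11=28
Step 5: prey: 0+0-0=0; pred: 28+0-8=20
Step 6: prey: 0+0-0=0; pred: 20+0-6=14
Step 7: prey: 0+0-0=0; pred: 14+0-4=10

Answer: 0 10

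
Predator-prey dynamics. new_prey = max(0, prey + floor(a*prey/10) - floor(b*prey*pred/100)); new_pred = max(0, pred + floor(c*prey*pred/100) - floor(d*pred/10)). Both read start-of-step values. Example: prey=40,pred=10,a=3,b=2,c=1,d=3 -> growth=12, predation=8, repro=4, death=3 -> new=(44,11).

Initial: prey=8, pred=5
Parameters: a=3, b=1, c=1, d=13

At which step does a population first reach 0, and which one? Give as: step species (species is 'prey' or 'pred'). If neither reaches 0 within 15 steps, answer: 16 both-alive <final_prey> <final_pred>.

Step 1: prey: 8+2-0=10; pred: 5+0-6=0
First extinction: pred at step 1

Answer: 1 pred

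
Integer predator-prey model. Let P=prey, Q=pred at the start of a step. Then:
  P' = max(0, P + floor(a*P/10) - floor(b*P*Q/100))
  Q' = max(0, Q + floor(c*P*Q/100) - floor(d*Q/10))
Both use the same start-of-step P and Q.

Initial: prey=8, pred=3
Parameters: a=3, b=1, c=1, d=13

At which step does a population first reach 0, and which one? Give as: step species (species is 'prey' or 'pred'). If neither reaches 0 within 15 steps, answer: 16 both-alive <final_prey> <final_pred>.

Answer: 1 pred

Derivation:
Step 1: prey: 8+2-0=10; pred: 3+0-3=0
First extinction: pred at step 1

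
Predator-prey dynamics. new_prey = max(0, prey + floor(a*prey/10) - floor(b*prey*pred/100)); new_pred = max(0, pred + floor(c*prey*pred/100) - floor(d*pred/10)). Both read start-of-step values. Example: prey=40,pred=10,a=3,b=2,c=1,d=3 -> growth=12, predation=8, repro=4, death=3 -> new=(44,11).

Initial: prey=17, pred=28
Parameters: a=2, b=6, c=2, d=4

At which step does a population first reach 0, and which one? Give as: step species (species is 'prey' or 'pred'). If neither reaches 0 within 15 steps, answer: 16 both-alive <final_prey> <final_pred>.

Step 1: prey: 17+3-28=0; pred: 28+9-11=26
First extinction: prey at step 1

Answer: 1 prey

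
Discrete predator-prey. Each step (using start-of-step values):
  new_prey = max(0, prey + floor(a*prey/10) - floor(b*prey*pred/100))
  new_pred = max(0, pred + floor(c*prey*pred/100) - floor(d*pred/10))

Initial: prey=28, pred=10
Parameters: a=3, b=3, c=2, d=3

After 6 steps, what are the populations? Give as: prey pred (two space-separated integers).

Answer: 8 18

Derivation:
Step 1: prey: 28+8-8=28; pred: 10+5-3=12
Step 2: prey: 28+8-10=26; pred: 12+6-3=15
Step 3: prey: 26+7-11=22; pred: 15+7-4=18
Step 4: prey: 22+6-11=17; pred: 18+7-5=20
Step 5: prey: 17+5-10=12; pred: 20+6-6=20
Step 6: prey: 12+3-7=8; pred: 20+4-6=18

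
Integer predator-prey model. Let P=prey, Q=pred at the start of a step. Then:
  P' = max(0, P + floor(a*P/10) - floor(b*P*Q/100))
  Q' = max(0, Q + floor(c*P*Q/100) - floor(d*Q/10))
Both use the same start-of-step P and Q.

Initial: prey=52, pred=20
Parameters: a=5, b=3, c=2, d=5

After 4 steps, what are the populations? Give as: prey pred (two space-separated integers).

Step 1: prey: 52+26-31=47; pred: 20+20-10=30
Step 2: prey: 47+23-42=28; pred: 30+28-15=43
Step 3: prey: 28+14-36=6; pred: 43+24-21=46
Step 4: prey: 6+3-8=1; pred: 46+5-23=28

Answer: 1 28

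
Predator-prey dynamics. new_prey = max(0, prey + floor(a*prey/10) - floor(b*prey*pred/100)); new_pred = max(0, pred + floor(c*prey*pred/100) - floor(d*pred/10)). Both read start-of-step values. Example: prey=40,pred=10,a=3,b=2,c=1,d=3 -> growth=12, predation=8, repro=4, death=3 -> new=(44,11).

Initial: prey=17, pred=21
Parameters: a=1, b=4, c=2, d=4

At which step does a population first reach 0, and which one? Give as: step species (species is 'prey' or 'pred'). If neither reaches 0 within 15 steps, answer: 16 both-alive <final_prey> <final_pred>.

Answer: 16 both-alive 1 2

Derivation:
Step 1: prey: 17+1-14=4; pred: 21+7-8=20
Step 2: prey: 4+0-3=1; pred: 20+1-8=13
Step 3: prey: 1+0-0=1; pred: 13+0-5=8
Step 4: prey: 1+0-0=1; pred: 8+0-3=5
Step 5: prey: 1+0-0=1; pred: 5+0-2=3
Step 6: prey: 1+0-0=1; pred: 3+0-1=2
Step 7: prey: 1+0-0=1; pred: 2+0-0=2
Steps 8-15: state stable at prey=1, pred=2 (no change)
No extinction within 15 steps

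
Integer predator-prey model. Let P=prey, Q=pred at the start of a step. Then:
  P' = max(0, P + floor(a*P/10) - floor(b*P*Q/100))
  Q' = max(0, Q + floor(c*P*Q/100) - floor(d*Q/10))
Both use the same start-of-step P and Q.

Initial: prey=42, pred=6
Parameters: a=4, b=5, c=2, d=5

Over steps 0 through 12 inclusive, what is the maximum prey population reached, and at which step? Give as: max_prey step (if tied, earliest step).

Step 1: prey: 42+16-12=46; pred: 6+5-3=8
Step 2: prey: 46+18-18=46; pred: 8+7-4=11
Step 3: prey: 46+18-25=39; pred: 11+10-5=16
Step 4: prey: 39+15-31=23; pred: 16+12-8=20
Step 5: prey: 23+9-23=9; pred: 20+9-10=19
Step 6: prey: 9+3-8=4; pred: 19+3-9=13
Step 7: prey: 4+1-2=3; pred: 13+1-6=8
Step 8: prey: 3+1-1=3; pred: 8+0-4=4
Step 9: prey: 3+1-0=4; pred: 4+0-2=2
Step 10: prey: 4+1-0=5; pred: 2+0-1=1
Step 11: prey: 5+2-0=7; pred: 1+0-0=1
Step 12: prey: 7+2-0=9; pred: 1+0-0=1
Max prey = 46 at step 1

Answer: 46 1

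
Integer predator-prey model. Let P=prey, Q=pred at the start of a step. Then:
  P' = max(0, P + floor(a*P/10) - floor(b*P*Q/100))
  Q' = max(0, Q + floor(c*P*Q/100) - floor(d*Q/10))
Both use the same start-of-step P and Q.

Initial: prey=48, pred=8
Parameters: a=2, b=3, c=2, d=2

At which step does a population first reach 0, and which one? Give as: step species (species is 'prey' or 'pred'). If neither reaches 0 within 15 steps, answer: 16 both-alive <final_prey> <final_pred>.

Step 1: prey: 48+9-11=46; pred: 8+7-1=14
Step 2: prey: 46+9-19=36; pred: 14+12-2=24
Step 3: prey: 36+7-25=18; pred: 24+17-4=37
Step 4: prey: 18+3-19=2; pred: 37+13-7=43
Step 5: prey: 2+0-2=0; pred: 43+1-8=36
First extinction: prey at step 5

Answer: 5 prey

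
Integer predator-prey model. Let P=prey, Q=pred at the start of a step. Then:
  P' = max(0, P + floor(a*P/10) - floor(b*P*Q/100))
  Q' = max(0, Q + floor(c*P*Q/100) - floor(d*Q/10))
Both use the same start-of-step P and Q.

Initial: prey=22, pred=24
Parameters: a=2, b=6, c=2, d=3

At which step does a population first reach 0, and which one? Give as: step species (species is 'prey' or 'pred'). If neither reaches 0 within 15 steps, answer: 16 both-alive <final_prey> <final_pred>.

Step 1: prey: 22+4-31=0; pred: 24+10-7=27
First extinction: prey at step 1

Answer: 1 prey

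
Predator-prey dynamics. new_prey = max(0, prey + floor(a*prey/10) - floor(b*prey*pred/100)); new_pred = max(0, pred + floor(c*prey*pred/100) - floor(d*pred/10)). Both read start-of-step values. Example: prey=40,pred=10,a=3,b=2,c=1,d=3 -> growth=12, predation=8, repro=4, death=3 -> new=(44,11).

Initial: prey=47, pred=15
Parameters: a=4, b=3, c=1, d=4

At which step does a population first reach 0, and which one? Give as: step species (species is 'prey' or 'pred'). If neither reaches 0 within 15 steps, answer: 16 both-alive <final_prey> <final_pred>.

Step 1: prey: 47+18-21=44; pred: 15+7-6=16
Step 2: prey: 44+17-21=40; pred: 16+7-6=17
Step 3: prey: 40+16-20=36; pred: 17+6-6=17
Step 4: prey: 36+14-18=32; pred: 17+6-6=17
Step 5: prey: 32+12-16=28; pred: 17+5-6=16
Step 6: prey: 28+11-13=26; pred: 16+4-6=14
Step 7: prey: 26+10-10=26; pred: 14+3-5=12
Step 8: prey: 26+10-9=27; pred: 12+3-4=11
Step 9: prey: 27+10-8=29; pred: 11+2-4=9
Step 10: prey: 29+11-7=33; pred: 9+2-3=8
Step 11: prey: 33+13-7=39; pred: 8+2-3=7
Step 12: prey: 39+15-8=46; pred: 7+2-2=7
Step 13: prey: 46+18-9=55; pred: 7+3-2=8
Step 14: prey: 55+22-13=64; pred: 8+4-3=9
Step 15: prey: 64+25-17=72; pred: 9+5-3=11
No extinction within 15 steps

Answer: 16 both-alive 72 11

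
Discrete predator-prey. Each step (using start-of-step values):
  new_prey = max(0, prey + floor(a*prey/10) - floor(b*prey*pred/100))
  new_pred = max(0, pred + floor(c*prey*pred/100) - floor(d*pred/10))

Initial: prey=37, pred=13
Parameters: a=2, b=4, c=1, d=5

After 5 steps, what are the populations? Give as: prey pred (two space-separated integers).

Answer: 18 2

Derivation:
Step 1: prey: 37+7-19=25; pred: 13+4-6=11
Step 2: prey: 25+5-11=19; pred: 11+2-5=8
Step 3: prey: 19+3-6=16; pred: 8+1-4=5
Step 4: prey: 16+3-3=16; pred: 5+0-2=3
Step 5: prey: 16+3-1=18; pred: 3+0-1=2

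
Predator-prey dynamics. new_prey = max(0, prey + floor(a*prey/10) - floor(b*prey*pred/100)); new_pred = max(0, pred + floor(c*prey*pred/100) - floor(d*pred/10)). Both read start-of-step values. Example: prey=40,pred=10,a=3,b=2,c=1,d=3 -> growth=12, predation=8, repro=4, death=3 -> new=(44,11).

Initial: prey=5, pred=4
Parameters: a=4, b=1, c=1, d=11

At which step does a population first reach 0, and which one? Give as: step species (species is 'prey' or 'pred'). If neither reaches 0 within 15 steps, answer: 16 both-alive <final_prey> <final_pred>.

Step 1: prey: 5+2-0=7; pred: 4+0-4=0
First extinction: pred at step 1

Answer: 1 pred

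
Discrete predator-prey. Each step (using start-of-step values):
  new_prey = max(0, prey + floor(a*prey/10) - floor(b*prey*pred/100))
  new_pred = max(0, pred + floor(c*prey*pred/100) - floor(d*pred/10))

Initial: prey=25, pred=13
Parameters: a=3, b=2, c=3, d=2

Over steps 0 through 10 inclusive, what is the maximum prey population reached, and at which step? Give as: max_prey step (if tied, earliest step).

Step 1: prey: 25+7-6=26; pred: 13+9-2=20
Step 2: prey: 26+7-10=23; pred: 20+15-4=31
Step 3: prey: 23+6-14=15; pred: 31+21-6=46
Step 4: prey: 15+4-13=6; pred: 46+20-9=57
Step 5: prey: 6+1-6=1; pred: 57+10-11=56
Step 6: prey: 1+0-1=0; pred: 56+1-11=46
Step 7: prey: 0+0-0=0; pred: 46+0-9=37
Step 8: prey: 0+0-0=0; pred: 37+0-7=30
Step 9: prey: 0+0-0=0; pred: 30+0-6=24
Step 10: prey: 0+0-0=0; pred: 24+0-4=20
Max prey = 26 at step 1

Answer: 26 1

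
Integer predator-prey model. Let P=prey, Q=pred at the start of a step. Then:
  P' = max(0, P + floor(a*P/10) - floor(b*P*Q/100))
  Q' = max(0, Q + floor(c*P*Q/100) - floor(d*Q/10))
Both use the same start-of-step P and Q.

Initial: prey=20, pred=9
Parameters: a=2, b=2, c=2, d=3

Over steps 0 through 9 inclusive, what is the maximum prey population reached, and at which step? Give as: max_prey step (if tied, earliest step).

Step 1: prey: 20+4-3=21; pred: 9+3-2=10
Step 2: prey: 21+4-4=21; pred: 10+4-3=11
Step 3: prey: 21+4-4=21; pred: 11+4-3=12
Step 4: prey: 21+4-5=20; pred: 12+5-3=14
Step 5: prey: 20+4-5=19; pred: 14+5-4=15
Step 6: prey: 19+3-5=17; pred: 15+5-4=16
Step 7: prey: 17+3-5=15; pred: 16+5-4=17
Step 8: prey: 15+3-5=13; pred: 17+5-5=17
Step 9: prey: 13+2-4=11; pred: 17+4-5=16
Max prey = 21 at step 1

Answer: 21 1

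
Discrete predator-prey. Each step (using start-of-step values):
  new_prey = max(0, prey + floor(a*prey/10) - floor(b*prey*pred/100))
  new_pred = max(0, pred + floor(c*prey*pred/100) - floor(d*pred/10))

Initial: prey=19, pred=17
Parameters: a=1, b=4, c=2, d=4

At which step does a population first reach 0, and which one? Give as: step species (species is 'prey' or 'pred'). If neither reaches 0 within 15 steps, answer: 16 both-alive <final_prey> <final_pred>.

Step 1: prey: 19+1-12=8; pred: 17+6-6=17
Step 2: prey: 8+0-5=3; pred: 17+2-6=13
Step 3: prey: 3+0-1=2; pred: 13+0-5=8
Step 4: prey: 2+0-0=2; pred: 8+0-3=5
Step 5: prey: 2+0-0=2; pred: 5+0-2=3
Step 6: prey: 2+0-0=2; pred: 3+0-1=2
Step 7: prey: 2+0-0=2; pred: 2+0-0=2
Steps 8-15: state stable at prey=2, pred=2 (no change)
No extinction within 15 steps

Answer: 16 both-alive 2 2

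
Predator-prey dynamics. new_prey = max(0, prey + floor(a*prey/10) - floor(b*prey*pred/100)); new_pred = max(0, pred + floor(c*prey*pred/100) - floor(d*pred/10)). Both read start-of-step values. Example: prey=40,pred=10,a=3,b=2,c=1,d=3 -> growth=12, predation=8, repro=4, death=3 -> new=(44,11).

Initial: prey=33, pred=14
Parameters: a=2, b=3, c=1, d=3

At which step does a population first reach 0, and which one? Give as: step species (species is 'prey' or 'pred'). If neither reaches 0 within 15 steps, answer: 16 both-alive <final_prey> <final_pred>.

Step 1: prey: 33+6-13=26; pred: 14+4-4=14
Step 2: prey: 26+5-10=21; pred: 14+3-4=13
Step 3: prey: 21+4-8=17; pred: 13+2-3=12
Step 4: prey: 17+3-6=14; pred: 12+2-3=11
Step 5: prey: 14+2-4=12; pred: 11+1-3=9
Step 6: prey: 12+2-3=11; pred: 9+1-2=8
Step 7: prey: 11+2-2=11; pred: 8+0-2=6
Step 8: prey: 11+2-1=12; pred: 6+0-1=5
Step 9: prey: 12+2-1=13; pred: 5+0-1=4
Step 10: prey: 13+2-1=14; pred: 4+0-1=3
Step 11: prey: 14+2-1=15; pred: 3+0-0=3
Step 12: prey: 15+3-1=17; pred: 3+0-0=3
Step 13: prey: 17+3-1=19; pred: 3+0-0=3
Step 14: prey: 19+3-1=21; pred: 3+0-0=3
Step 15: prey: 21+4-1=24; pred: 3+0-0=3
No extinction within 15 steps

Answer: 16 both-alive 24 3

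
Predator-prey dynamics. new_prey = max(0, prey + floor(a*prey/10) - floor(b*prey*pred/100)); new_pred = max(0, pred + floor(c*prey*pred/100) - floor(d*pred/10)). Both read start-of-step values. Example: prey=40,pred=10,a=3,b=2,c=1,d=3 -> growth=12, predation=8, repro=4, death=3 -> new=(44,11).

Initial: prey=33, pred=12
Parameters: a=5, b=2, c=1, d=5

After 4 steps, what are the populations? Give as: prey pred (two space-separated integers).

Answer: 102 10

Derivation:
Step 1: prey: 33+16-7=42; pred: 12+3-6=9
Step 2: prey: 42+21-7=56; pred: 9+3-4=8
Step 3: prey: 56+28-8=76; pred: 8+4-4=8
Step 4: prey: 76+38-12=102; pred: 8+6-4=10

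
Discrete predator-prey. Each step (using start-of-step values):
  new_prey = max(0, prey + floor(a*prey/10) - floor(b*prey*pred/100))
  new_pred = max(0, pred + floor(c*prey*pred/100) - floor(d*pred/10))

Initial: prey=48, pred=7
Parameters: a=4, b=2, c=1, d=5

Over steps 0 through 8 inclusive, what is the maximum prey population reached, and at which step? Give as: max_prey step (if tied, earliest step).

Step 1: prey: 48+19-6=61; pred: 7+3-3=7
Step 2: prey: 61+24-8=77; pred: 7+4-3=8
Step 3: prey: 77+30-12=95; pred: 8+6-4=10
Step 4: prey: 95+38-19=114; pred: 10+9-5=14
Step 5: prey: 114+45-31=128; pred: 14+15-7=22
Step 6: prey: 128+51-56=123; pred: 22+28-11=39
Step 7: prey: 123+49-95=77; pred: 39+47-19=67
Step 8: prey: 77+30-103=4; pred: 67+51-33=85
Max prey = 128 at step 5

Answer: 128 5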